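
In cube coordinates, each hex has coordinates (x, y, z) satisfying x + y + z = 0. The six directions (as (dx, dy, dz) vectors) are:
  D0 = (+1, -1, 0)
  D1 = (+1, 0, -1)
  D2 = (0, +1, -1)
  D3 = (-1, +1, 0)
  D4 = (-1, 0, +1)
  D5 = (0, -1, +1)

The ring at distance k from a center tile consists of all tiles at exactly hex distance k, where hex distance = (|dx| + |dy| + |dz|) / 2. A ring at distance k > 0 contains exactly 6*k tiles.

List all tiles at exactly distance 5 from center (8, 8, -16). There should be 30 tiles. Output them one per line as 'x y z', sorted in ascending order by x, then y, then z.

Walk ring at distance 5 from (8, 8, -16):
Start at center + D4*5 = (3, 8, -11)
  hex 0: (3, 8, -11)
  hex 1: (4, 7, -11)
  hex 2: (5, 6, -11)
  hex 3: (6, 5, -11)
  hex 4: (7, 4, -11)
  hex 5: (8, 3, -11)
  hex 6: (9, 3, -12)
  hex 7: (10, 3, -13)
  hex 8: (11, 3, -14)
  hex 9: (12, 3, -15)
  hex 10: (13, 3, -16)
  hex 11: (13, 4, -17)
  hex 12: (13, 5, -18)
  hex 13: (13, 6, -19)
  hex 14: (13, 7, -20)
  hex 15: (13, 8, -21)
  hex 16: (12, 9, -21)
  hex 17: (11, 10, -21)
  hex 18: (10, 11, -21)
  hex 19: (9, 12, -21)
  hex 20: (8, 13, -21)
  hex 21: (7, 13, -20)
  hex 22: (6, 13, -19)
  hex 23: (5, 13, -18)
  hex 24: (4, 13, -17)
  hex 25: (3, 13, -16)
  hex 26: (3, 12, -15)
  hex 27: (3, 11, -14)
  hex 28: (3, 10, -13)
  hex 29: (3, 9, -12)
Sorted: 30 hexes.

Answer: 3 8 -11
3 9 -12
3 10 -13
3 11 -14
3 12 -15
3 13 -16
4 7 -11
4 13 -17
5 6 -11
5 13 -18
6 5 -11
6 13 -19
7 4 -11
7 13 -20
8 3 -11
8 13 -21
9 3 -12
9 12 -21
10 3 -13
10 11 -21
11 3 -14
11 10 -21
12 3 -15
12 9 -21
13 3 -16
13 4 -17
13 5 -18
13 6 -19
13 7 -20
13 8 -21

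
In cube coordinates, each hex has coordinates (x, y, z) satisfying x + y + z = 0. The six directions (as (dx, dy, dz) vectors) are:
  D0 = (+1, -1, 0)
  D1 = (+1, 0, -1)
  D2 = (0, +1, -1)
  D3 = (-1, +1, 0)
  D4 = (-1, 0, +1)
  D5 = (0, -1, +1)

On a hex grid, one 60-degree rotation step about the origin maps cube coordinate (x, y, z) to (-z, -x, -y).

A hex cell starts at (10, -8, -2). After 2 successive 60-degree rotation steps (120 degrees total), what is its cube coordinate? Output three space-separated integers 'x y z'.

Answer: -8 -2 10

Derivation:
Start: (10, -8, -2)
Step 1: (10, -8, -2) -> (-(-2), -(10), -(-8)) = (2, -10, 8)
Step 2: (2, -10, 8) -> (-(8), -(2), -(-10)) = (-8, -2, 10)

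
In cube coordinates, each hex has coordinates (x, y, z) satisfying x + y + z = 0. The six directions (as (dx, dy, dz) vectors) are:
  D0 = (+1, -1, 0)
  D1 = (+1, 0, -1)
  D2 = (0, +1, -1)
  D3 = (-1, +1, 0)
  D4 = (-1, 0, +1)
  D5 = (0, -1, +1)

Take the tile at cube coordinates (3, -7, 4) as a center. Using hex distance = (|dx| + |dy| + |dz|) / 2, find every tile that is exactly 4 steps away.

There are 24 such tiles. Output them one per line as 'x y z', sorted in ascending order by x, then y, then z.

Answer: -1 -7 8
-1 -6 7
-1 -5 6
-1 -4 5
-1 -3 4
0 -8 8
0 -3 3
1 -9 8
1 -3 2
2 -10 8
2 -3 1
3 -11 8
3 -3 0
4 -11 7
4 -4 0
5 -11 6
5 -5 0
6 -11 5
6 -6 0
7 -11 4
7 -10 3
7 -9 2
7 -8 1
7 -7 0

Derivation:
Walk ring at distance 4 from (3, -7, 4):
Start at center + D4*4 = (-1, -7, 8)
  hex 0: (-1, -7, 8)
  hex 1: (0, -8, 8)
  hex 2: (1, -9, 8)
  hex 3: (2, -10, 8)
  hex 4: (3, -11, 8)
  hex 5: (4, -11, 7)
  hex 6: (5, -11, 6)
  hex 7: (6, -11, 5)
  hex 8: (7, -11, 4)
  hex 9: (7, -10, 3)
  hex 10: (7, -9, 2)
  hex 11: (7, -8, 1)
  hex 12: (7, -7, 0)
  hex 13: (6, -6, 0)
  hex 14: (5, -5, 0)
  hex 15: (4, -4, 0)
  hex 16: (3, -3, 0)
  hex 17: (2, -3, 1)
  hex 18: (1, -3, 2)
  hex 19: (0, -3, 3)
  hex 20: (-1, -3, 4)
  hex 21: (-1, -4, 5)
  hex 22: (-1, -5, 6)
  hex 23: (-1, -6, 7)
Sorted: 24 hexes.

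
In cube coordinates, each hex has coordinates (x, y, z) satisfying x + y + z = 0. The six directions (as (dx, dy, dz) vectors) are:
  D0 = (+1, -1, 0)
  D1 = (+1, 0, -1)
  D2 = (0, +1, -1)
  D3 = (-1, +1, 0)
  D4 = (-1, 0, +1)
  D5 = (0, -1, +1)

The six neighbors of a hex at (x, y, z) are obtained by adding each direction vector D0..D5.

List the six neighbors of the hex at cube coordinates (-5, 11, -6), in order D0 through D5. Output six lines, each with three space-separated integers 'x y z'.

Center: (-5, 11, -6). Add each direction:
  D0: (-5, 11, -6) + (1, -1, 0) = (-4, 10, -6)
  D1: (-5, 11, -6) + (1, 0, -1) = (-4, 11, -7)
  D2: (-5, 11, -6) + (0, 1, -1) = (-5, 12, -7)
  D3: (-5, 11, -6) + (-1, 1, 0) = (-6, 12, -6)
  D4: (-5, 11, -6) + (-1, 0, 1) = (-6, 11, -5)
  D5: (-5, 11, -6) + (0, -1, 1) = (-5, 10, -5)

Answer: -4 10 -6
-4 11 -7
-5 12 -7
-6 12 -6
-6 11 -5
-5 10 -5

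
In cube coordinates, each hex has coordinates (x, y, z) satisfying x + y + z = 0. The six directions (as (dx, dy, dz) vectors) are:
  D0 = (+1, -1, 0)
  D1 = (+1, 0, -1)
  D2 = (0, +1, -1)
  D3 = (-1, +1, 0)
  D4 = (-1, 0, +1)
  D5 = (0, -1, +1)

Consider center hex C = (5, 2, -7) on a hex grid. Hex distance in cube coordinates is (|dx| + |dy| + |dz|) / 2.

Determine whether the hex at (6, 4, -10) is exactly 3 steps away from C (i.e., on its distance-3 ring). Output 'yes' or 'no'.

|px - cx| = |6 - 5| = 1
|py - cy| = |4 - 2| = 2
|pz - cz| = |-10 - (-7)| = 3
distance = (1+2+3)/2 = 6/2 = 3
radius = 3; distance == radius -> yes

Answer: yes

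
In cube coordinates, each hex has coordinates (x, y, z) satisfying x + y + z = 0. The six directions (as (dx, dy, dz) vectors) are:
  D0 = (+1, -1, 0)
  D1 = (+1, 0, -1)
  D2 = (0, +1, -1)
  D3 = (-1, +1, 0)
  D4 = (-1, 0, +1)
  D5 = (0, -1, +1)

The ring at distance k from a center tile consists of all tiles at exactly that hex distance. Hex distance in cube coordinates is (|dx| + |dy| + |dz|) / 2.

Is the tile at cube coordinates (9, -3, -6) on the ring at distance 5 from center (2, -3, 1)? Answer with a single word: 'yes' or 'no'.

Answer: no

Derivation:
|px - cx| = |9 - 2| = 7
|py - cy| = |-3 - (-3)| = 0
|pz - cz| = |-6 - 1| = 7
distance = (7+0+7)/2 = 14/2 = 7
radius = 5; distance != radius -> no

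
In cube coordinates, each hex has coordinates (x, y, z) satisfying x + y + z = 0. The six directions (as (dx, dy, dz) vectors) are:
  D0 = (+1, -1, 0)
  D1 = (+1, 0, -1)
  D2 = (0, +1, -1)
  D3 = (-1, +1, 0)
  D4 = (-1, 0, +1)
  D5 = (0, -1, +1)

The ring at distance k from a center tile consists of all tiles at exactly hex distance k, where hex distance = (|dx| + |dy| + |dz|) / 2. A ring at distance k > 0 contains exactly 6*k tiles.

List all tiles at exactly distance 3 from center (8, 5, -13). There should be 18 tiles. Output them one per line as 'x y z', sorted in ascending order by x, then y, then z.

Answer: 5 5 -10
5 6 -11
5 7 -12
5 8 -13
6 4 -10
6 8 -14
7 3 -10
7 8 -15
8 2 -10
8 8 -16
9 2 -11
9 7 -16
10 2 -12
10 6 -16
11 2 -13
11 3 -14
11 4 -15
11 5 -16

Derivation:
Walk ring at distance 3 from (8, 5, -13):
Start at center + D4*3 = (5, 5, -10)
  hex 0: (5, 5, -10)
  hex 1: (6, 4, -10)
  hex 2: (7, 3, -10)
  hex 3: (8, 2, -10)
  hex 4: (9, 2, -11)
  hex 5: (10, 2, -12)
  hex 6: (11, 2, -13)
  hex 7: (11, 3, -14)
  hex 8: (11, 4, -15)
  hex 9: (11, 5, -16)
  hex 10: (10, 6, -16)
  hex 11: (9, 7, -16)
  hex 12: (8, 8, -16)
  hex 13: (7, 8, -15)
  hex 14: (6, 8, -14)
  hex 15: (5, 8, -13)
  hex 16: (5, 7, -12)
  hex 17: (5, 6, -11)
Sorted: 18 hexes.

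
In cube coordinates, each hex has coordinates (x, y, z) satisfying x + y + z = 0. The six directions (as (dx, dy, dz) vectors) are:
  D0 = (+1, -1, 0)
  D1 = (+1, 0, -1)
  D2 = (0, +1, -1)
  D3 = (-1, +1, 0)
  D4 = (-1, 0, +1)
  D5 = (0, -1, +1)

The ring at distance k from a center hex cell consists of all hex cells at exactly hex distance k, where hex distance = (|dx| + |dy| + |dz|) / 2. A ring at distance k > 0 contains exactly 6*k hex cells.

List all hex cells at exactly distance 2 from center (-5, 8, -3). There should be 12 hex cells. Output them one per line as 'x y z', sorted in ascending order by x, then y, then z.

Walk ring at distance 2 from (-5, 8, -3):
Start at center + D4*2 = (-7, 8, -1)
  hex 0: (-7, 8, -1)
  hex 1: (-6, 7, -1)
  hex 2: (-5, 6, -1)
  hex 3: (-4, 6, -2)
  hex 4: (-3, 6, -3)
  hex 5: (-3, 7, -4)
  hex 6: (-3, 8, -5)
  hex 7: (-4, 9, -5)
  hex 8: (-5, 10, -5)
  hex 9: (-6, 10, -4)
  hex 10: (-7, 10, -3)
  hex 11: (-7, 9, -2)
Sorted: 12 hexes.

Answer: -7 8 -1
-7 9 -2
-7 10 -3
-6 7 -1
-6 10 -4
-5 6 -1
-5 10 -5
-4 6 -2
-4 9 -5
-3 6 -3
-3 7 -4
-3 8 -5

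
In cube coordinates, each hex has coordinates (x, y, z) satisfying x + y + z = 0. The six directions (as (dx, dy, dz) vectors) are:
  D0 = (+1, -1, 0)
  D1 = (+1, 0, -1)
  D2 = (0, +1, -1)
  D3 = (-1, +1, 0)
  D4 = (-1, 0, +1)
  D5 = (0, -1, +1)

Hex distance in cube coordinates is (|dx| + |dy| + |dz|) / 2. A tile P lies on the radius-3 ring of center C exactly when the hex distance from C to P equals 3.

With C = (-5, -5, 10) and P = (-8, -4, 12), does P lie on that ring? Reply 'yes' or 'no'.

|px - cx| = |-8 - (-5)| = 3
|py - cy| = |-4 - (-5)| = 1
|pz - cz| = |12 - 10| = 2
distance = (3+1+2)/2 = 6/2 = 3
radius = 3; distance == radius -> yes

Answer: yes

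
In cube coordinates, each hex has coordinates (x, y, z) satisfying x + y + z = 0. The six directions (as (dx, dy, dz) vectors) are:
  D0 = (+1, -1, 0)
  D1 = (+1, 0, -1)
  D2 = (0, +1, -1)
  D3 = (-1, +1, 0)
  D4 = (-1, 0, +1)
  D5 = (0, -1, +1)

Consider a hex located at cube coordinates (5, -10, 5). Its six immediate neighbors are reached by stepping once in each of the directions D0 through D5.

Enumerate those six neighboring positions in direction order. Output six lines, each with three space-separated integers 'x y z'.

Center: (5, -10, 5). Add each direction:
  D0: (5, -10, 5) + (1, -1, 0) = (6, -11, 5)
  D1: (5, -10, 5) + (1, 0, -1) = (6, -10, 4)
  D2: (5, -10, 5) + (0, 1, -1) = (5, -9, 4)
  D3: (5, -10, 5) + (-1, 1, 0) = (4, -9, 5)
  D4: (5, -10, 5) + (-1, 0, 1) = (4, -10, 6)
  D5: (5, -10, 5) + (0, -1, 1) = (5, -11, 6)

Answer: 6 -11 5
6 -10 4
5 -9 4
4 -9 5
4 -10 6
5 -11 6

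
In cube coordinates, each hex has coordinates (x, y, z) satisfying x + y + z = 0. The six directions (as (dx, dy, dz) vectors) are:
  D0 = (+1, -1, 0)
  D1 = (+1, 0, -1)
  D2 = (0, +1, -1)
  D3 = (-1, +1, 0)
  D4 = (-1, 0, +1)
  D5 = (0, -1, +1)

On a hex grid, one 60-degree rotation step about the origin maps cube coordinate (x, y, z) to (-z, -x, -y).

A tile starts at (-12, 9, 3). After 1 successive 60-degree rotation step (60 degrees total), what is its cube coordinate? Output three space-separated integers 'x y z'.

Answer: -3 12 -9

Derivation:
Start: (-12, 9, 3)
Step 1: (-12, 9, 3) -> (-(3), -(-12), -(9)) = (-3, 12, -9)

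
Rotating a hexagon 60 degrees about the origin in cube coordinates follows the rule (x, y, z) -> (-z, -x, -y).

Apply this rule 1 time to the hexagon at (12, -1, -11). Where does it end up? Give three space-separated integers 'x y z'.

Start: (12, -1, -11)
Step 1: (12, -1, -11) -> (-(-11), -(12), -(-1)) = (11, -12, 1)

Answer: 11 -12 1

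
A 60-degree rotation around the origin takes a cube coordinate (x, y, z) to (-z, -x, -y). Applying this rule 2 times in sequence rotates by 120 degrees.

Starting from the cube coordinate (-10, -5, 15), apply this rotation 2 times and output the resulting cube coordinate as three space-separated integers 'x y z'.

Start: (-10, -5, 15)
Step 1: (-10, -5, 15) -> (-(15), -(-10), -(-5)) = (-15, 10, 5)
Step 2: (-15, 10, 5) -> (-(5), -(-15), -(10)) = (-5, 15, -10)

Answer: -5 15 -10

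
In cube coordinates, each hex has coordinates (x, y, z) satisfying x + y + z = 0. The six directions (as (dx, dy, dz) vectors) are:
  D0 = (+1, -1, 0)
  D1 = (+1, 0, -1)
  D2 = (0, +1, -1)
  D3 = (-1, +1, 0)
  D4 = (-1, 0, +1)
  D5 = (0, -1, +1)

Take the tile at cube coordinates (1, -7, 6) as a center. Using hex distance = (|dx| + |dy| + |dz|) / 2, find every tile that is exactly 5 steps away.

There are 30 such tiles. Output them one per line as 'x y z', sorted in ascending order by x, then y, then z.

Answer: -4 -7 11
-4 -6 10
-4 -5 9
-4 -4 8
-4 -3 7
-4 -2 6
-3 -8 11
-3 -2 5
-2 -9 11
-2 -2 4
-1 -10 11
-1 -2 3
0 -11 11
0 -2 2
1 -12 11
1 -2 1
2 -12 10
2 -3 1
3 -12 9
3 -4 1
4 -12 8
4 -5 1
5 -12 7
5 -6 1
6 -12 6
6 -11 5
6 -10 4
6 -9 3
6 -8 2
6 -7 1

Derivation:
Walk ring at distance 5 from (1, -7, 6):
Start at center + D4*5 = (-4, -7, 11)
  hex 0: (-4, -7, 11)
  hex 1: (-3, -8, 11)
  hex 2: (-2, -9, 11)
  hex 3: (-1, -10, 11)
  hex 4: (0, -11, 11)
  hex 5: (1, -12, 11)
  hex 6: (2, -12, 10)
  hex 7: (3, -12, 9)
  hex 8: (4, -12, 8)
  hex 9: (5, -12, 7)
  hex 10: (6, -12, 6)
  hex 11: (6, -11, 5)
  hex 12: (6, -10, 4)
  hex 13: (6, -9, 3)
  hex 14: (6, -8, 2)
  hex 15: (6, -7, 1)
  hex 16: (5, -6, 1)
  hex 17: (4, -5, 1)
  hex 18: (3, -4, 1)
  hex 19: (2, -3, 1)
  hex 20: (1, -2, 1)
  hex 21: (0, -2, 2)
  hex 22: (-1, -2, 3)
  hex 23: (-2, -2, 4)
  hex 24: (-3, -2, 5)
  hex 25: (-4, -2, 6)
  hex 26: (-4, -3, 7)
  hex 27: (-4, -4, 8)
  hex 28: (-4, -5, 9)
  hex 29: (-4, -6, 10)
Sorted: 30 hexes.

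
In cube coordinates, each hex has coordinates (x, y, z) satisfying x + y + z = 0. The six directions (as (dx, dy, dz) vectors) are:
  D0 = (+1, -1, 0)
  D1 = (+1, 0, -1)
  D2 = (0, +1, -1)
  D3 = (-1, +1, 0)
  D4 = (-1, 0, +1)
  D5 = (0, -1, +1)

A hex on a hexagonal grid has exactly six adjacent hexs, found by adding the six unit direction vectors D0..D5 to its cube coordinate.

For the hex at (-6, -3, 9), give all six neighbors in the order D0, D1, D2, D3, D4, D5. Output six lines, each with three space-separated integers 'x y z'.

Answer: -5 -4 9
-5 -3 8
-6 -2 8
-7 -2 9
-7 -3 10
-6 -4 10

Derivation:
Center: (-6, -3, 9). Add each direction:
  D0: (-6, -3, 9) + (1, -1, 0) = (-5, -4, 9)
  D1: (-6, -3, 9) + (1, 0, -1) = (-5, -3, 8)
  D2: (-6, -3, 9) + (0, 1, -1) = (-6, -2, 8)
  D3: (-6, -3, 9) + (-1, 1, 0) = (-7, -2, 9)
  D4: (-6, -3, 9) + (-1, 0, 1) = (-7, -3, 10)
  D5: (-6, -3, 9) + (0, -1, 1) = (-6, -4, 10)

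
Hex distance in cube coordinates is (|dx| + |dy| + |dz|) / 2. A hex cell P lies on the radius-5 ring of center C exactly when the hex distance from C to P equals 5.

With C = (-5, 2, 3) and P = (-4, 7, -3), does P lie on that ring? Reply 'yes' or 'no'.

|px - cx| = |-4 - (-5)| = 1
|py - cy| = |7 - 2| = 5
|pz - cz| = |-3 - 3| = 6
distance = (1+5+6)/2 = 12/2 = 6
radius = 5; distance != radius -> no

Answer: no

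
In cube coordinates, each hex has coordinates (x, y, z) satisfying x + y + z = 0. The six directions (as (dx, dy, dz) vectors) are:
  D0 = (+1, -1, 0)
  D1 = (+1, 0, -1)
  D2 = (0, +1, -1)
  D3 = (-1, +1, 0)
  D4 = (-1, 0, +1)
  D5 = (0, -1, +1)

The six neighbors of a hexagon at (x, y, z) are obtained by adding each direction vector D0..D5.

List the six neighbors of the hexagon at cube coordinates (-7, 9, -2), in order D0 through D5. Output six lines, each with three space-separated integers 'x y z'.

Answer: -6 8 -2
-6 9 -3
-7 10 -3
-8 10 -2
-8 9 -1
-7 8 -1

Derivation:
Center: (-7, 9, -2). Add each direction:
  D0: (-7, 9, -2) + (1, -1, 0) = (-6, 8, -2)
  D1: (-7, 9, -2) + (1, 0, -1) = (-6, 9, -3)
  D2: (-7, 9, -2) + (0, 1, -1) = (-7, 10, -3)
  D3: (-7, 9, -2) + (-1, 1, 0) = (-8, 10, -2)
  D4: (-7, 9, -2) + (-1, 0, 1) = (-8, 9, -1)
  D5: (-7, 9, -2) + (0, -1, 1) = (-7, 8, -1)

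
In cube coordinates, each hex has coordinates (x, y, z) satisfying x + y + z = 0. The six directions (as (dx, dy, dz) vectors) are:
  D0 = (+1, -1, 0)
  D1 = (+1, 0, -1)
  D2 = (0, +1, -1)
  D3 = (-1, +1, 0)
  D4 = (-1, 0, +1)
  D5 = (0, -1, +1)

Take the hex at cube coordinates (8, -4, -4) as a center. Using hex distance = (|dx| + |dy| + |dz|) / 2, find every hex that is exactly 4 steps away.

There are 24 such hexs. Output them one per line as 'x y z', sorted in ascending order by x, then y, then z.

Answer: 4 -4 0
4 -3 -1
4 -2 -2
4 -1 -3
4 0 -4
5 -5 0
5 0 -5
6 -6 0
6 0 -6
7 -7 0
7 0 -7
8 -8 0
8 0 -8
9 -8 -1
9 -1 -8
10 -8 -2
10 -2 -8
11 -8 -3
11 -3 -8
12 -8 -4
12 -7 -5
12 -6 -6
12 -5 -7
12 -4 -8

Derivation:
Walk ring at distance 4 from (8, -4, -4):
Start at center + D4*4 = (4, -4, 0)
  hex 0: (4, -4, 0)
  hex 1: (5, -5, 0)
  hex 2: (6, -6, 0)
  hex 3: (7, -7, 0)
  hex 4: (8, -8, 0)
  hex 5: (9, -8, -1)
  hex 6: (10, -8, -2)
  hex 7: (11, -8, -3)
  hex 8: (12, -8, -4)
  hex 9: (12, -7, -5)
  hex 10: (12, -6, -6)
  hex 11: (12, -5, -7)
  hex 12: (12, -4, -8)
  hex 13: (11, -3, -8)
  hex 14: (10, -2, -8)
  hex 15: (9, -1, -8)
  hex 16: (8, 0, -8)
  hex 17: (7, 0, -7)
  hex 18: (6, 0, -6)
  hex 19: (5, 0, -5)
  hex 20: (4, 0, -4)
  hex 21: (4, -1, -3)
  hex 22: (4, -2, -2)
  hex 23: (4, -3, -1)
Sorted: 24 hexes.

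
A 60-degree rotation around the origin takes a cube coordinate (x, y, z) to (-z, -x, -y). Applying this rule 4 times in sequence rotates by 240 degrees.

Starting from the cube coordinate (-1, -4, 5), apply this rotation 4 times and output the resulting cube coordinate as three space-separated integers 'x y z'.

Start: (-1, -4, 5)
Step 1: (-1, -4, 5) -> (-(5), -(-1), -(-4)) = (-5, 1, 4)
Step 2: (-5, 1, 4) -> (-(4), -(-5), -(1)) = (-4, 5, -1)
Step 3: (-4, 5, -1) -> (-(-1), -(-4), -(5)) = (1, 4, -5)
Step 4: (1, 4, -5) -> (-(-5), -(1), -(4)) = (5, -1, -4)

Answer: 5 -1 -4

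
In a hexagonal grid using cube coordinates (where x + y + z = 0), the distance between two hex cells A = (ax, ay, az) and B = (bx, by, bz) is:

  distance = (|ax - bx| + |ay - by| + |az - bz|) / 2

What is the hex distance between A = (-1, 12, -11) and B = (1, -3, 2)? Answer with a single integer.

Answer: 15

Derivation:
|ax - bx| = |-1 - 1| = 2
|ay - by| = |12 - (-3)| = 15
|az - bz| = |-11 - 2| = 13
distance = (2 + 15 + 13) / 2 = 30 / 2 = 15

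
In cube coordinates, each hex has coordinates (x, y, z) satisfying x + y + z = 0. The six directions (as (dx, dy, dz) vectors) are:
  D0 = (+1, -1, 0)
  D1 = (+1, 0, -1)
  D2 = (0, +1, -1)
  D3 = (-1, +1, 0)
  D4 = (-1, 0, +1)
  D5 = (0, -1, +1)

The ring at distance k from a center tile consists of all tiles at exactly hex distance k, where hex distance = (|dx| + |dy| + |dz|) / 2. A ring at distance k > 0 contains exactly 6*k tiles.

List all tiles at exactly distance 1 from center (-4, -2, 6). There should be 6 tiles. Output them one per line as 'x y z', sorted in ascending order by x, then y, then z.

Walk ring at distance 1 from (-4, -2, 6):
Start at center + D4*1 = (-5, -2, 7)
  hex 0: (-5, -2, 7)
  hex 1: (-4, -3, 7)
  hex 2: (-3, -3, 6)
  hex 3: (-3, -2, 5)
  hex 4: (-4, -1, 5)
  hex 5: (-5, -1, 6)
Sorted: 6 hexes.

Answer: -5 -2 7
-5 -1 6
-4 -3 7
-4 -1 5
-3 -3 6
-3 -2 5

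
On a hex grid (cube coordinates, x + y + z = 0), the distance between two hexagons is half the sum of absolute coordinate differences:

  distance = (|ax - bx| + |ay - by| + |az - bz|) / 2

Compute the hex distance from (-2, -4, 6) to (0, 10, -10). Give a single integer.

Answer: 16

Derivation:
|ax - bx| = |-2 - 0| = 2
|ay - by| = |-4 - 10| = 14
|az - bz| = |6 - (-10)| = 16
distance = (2 + 14 + 16) / 2 = 32 / 2 = 16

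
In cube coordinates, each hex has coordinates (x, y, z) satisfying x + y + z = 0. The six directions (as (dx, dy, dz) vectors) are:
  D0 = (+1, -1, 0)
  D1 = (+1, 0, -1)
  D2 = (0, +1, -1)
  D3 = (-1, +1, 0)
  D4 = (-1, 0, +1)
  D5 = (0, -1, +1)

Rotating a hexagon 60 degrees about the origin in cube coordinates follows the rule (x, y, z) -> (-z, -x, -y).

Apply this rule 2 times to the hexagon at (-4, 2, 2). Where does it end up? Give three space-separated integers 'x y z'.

Answer: 2 2 -4

Derivation:
Start: (-4, 2, 2)
Step 1: (-4, 2, 2) -> (-(2), -(-4), -(2)) = (-2, 4, -2)
Step 2: (-2, 4, -2) -> (-(-2), -(-2), -(4)) = (2, 2, -4)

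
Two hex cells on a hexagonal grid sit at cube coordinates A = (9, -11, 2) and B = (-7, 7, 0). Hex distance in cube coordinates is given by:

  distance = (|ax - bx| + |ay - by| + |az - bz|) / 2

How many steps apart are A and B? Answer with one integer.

|ax - bx| = |9 - (-7)| = 16
|ay - by| = |-11 - 7| = 18
|az - bz| = |2 - 0| = 2
distance = (16 + 18 + 2) / 2 = 36 / 2 = 18

Answer: 18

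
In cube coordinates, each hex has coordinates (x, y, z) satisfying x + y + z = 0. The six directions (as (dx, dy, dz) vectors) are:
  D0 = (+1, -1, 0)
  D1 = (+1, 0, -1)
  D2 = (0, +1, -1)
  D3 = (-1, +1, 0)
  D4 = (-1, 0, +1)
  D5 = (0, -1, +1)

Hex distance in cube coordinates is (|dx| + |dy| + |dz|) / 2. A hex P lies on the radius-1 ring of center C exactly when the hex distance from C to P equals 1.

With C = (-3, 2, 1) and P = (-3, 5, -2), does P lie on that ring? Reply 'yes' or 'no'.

|px - cx| = |-3 - (-3)| = 0
|py - cy| = |5 - 2| = 3
|pz - cz| = |-2 - 1| = 3
distance = (0+3+3)/2 = 6/2 = 3
radius = 1; distance != radius -> no

Answer: no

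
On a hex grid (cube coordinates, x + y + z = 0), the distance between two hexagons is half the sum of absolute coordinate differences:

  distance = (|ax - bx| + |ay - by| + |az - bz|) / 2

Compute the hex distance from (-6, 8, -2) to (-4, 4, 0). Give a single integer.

Answer: 4

Derivation:
|ax - bx| = |-6 - (-4)| = 2
|ay - by| = |8 - 4| = 4
|az - bz| = |-2 - 0| = 2
distance = (2 + 4 + 2) / 2 = 8 / 2 = 4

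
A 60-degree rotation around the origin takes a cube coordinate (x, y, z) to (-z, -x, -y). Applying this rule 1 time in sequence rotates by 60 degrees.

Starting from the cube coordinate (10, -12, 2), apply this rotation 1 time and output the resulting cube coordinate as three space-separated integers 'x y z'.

Start: (10, -12, 2)
Step 1: (10, -12, 2) -> (-(2), -(10), -(-12)) = (-2, -10, 12)

Answer: -2 -10 12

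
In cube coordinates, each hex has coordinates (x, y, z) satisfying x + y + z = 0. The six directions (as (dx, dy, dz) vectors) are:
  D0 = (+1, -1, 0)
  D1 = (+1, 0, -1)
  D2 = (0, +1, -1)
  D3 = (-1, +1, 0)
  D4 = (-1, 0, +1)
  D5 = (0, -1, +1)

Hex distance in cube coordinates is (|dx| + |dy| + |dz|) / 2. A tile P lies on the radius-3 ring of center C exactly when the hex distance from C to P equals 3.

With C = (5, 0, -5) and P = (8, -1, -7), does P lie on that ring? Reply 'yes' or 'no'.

|px - cx| = |8 - 5| = 3
|py - cy| = |-1 - 0| = 1
|pz - cz| = |-7 - (-5)| = 2
distance = (3+1+2)/2 = 6/2 = 3
radius = 3; distance == radius -> yes

Answer: yes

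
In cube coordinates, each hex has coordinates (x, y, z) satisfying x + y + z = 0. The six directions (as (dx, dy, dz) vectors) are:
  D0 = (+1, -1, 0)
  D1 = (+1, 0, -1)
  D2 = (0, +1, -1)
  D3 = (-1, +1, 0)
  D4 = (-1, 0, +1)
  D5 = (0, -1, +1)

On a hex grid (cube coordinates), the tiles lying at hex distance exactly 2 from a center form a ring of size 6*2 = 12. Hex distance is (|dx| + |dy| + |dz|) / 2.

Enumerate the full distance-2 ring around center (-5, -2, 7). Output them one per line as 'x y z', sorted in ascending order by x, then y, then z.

Answer: -7 -2 9
-7 -1 8
-7 0 7
-6 -3 9
-6 0 6
-5 -4 9
-5 0 5
-4 -4 8
-4 -1 5
-3 -4 7
-3 -3 6
-3 -2 5

Derivation:
Walk ring at distance 2 from (-5, -2, 7):
Start at center + D4*2 = (-7, -2, 9)
  hex 0: (-7, -2, 9)
  hex 1: (-6, -3, 9)
  hex 2: (-5, -4, 9)
  hex 3: (-4, -4, 8)
  hex 4: (-3, -4, 7)
  hex 5: (-3, -3, 6)
  hex 6: (-3, -2, 5)
  hex 7: (-4, -1, 5)
  hex 8: (-5, 0, 5)
  hex 9: (-6, 0, 6)
  hex 10: (-7, 0, 7)
  hex 11: (-7, -1, 8)
Sorted: 12 hexes.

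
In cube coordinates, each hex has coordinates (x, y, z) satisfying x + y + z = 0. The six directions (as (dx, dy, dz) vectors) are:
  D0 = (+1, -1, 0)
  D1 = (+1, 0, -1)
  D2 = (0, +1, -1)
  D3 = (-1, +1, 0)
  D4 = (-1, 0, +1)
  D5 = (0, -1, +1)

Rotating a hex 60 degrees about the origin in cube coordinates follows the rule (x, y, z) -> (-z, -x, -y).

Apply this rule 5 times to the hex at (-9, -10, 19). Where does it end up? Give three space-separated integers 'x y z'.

Answer: 10 -19 9

Derivation:
Start: (-9, -10, 19)
Step 1: (-9, -10, 19) -> (-(19), -(-9), -(-10)) = (-19, 9, 10)
Step 2: (-19, 9, 10) -> (-(10), -(-19), -(9)) = (-10, 19, -9)
Step 3: (-10, 19, -9) -> (-(-9), -(-10), -(19)) = (9, 10, -19)
Step 4: (9, 10, -19) -> (-(-19), -(9), -(10)) = (19, -9, -10)
Step 5: (19, -9, -10) -> (-(-10), -(19), -(-9)) = (10, -19, 9)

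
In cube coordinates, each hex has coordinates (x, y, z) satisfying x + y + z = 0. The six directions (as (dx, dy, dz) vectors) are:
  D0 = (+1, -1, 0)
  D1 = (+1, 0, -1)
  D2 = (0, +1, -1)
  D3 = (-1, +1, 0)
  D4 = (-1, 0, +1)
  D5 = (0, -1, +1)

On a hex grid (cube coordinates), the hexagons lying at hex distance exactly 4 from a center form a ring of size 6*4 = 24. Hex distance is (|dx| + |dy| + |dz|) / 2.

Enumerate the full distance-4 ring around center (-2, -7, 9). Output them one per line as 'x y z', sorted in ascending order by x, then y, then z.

Answer: -6 -7 13
-6 -6 12
-6 -5 11
-6 -4 10
-6 -3 9
-5 -8 13
-5 -3 8
-4 -9 13
-4 -3 7
-3 -10 13
-3 -3 6
-2 -11 13
-2 -3 5
-1 -11 12
-1 -4 5
0 -11 11
0 -5 5
1 -11 10
1 -6 5
2 -11 9
2 -10 8
2 -9 7
2 -8 6
2 -7 5

Derivation:
Walk ring at distance 4 from (-2, -7, 9):
Start at center + D4*4 = (-6, -7, 13)
  hex 0: (-6, -7, 13)
  hex 1: (-5, -8, 13)
  hex 2: (-4, -9, 13)
  hex 3: (-3, -10, 13)
  hex 4: (-2, -11, 13)
  hex 5: (-1, -11, 12)
  hex 6: (0, -11, 11)
  hex 7: (1, -11, 10)
  hex 8: (2, -11, 9)
  hex 9: (2, -10, 8)
  hex 10: (2, -9, 7)
  hex 11: (2, -8, 6)
  hex 12: (2, -7, 5)
  hex 13: (1, -6, 5)
  hex 14: (0, -5, 5)
  hex 15: (-1, -4, 5)
  hex 16: (-2, -3, 5)
  hex 17: (-3, -3, 6)
  hex 18: (-4, -3, 7)
  hex 19: (-5, -3, 8)
  hex 20: (-6, -3, 9)
  hex 21: (-6, -4, 10)
  hex 22: (-6, -5, 11)
  hex 23: (-6, -6, 12)
Sorted: 24 hexes.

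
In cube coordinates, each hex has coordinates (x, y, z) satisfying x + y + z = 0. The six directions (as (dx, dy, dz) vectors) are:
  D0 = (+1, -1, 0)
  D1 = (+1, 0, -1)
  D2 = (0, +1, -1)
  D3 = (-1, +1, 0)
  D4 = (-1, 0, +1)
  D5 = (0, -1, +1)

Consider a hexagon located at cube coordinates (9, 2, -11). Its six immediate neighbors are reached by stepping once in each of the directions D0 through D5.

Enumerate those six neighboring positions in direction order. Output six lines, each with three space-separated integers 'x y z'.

Center: (9, 2, -11). Add each direction:
  D0: (9, 2, -11) + (1, -1, 0) = (10, 1, -11)
  D1: (9, 2, -11) + (1, 0, -1) = (10, 2, -12)
  D2: (9, 2, -11) + (0, 1, -1) = (9, 3, -12)
  D3: (9, 2, -11) + (-1, 1, 0) = (8, 3, -11)
  D4: (9, 2, -11) + (-1, 0, 1) = (8, 2, -10)
  D5: (9, 2, -11) + (0, -1, 1) = (9, 1, -10)

Answer: 10 1 -11
10 2 -12
9 3 -12
8 3 -11
8 2 -10
9 1 -10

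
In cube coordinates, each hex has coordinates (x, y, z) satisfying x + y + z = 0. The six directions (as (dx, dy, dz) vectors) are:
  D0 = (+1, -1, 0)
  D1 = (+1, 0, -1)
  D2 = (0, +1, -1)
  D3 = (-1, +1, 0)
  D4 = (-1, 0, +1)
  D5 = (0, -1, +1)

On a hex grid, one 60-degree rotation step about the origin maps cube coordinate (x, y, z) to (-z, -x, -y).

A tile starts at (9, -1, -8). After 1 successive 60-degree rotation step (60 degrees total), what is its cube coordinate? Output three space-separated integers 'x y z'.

Start: (9, -1, -8)
Step 1: (9, -1, -8) -> (-(-8), -(9), -(-1)) = (8, -9, 1)

Answer: 8 -9 1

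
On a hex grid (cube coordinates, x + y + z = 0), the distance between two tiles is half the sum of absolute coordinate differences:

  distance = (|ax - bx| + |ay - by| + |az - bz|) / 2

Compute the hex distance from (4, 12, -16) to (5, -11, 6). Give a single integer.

Answer: 23

Derivation:
|ax - bx| = |4 - 5| = 1
|ay - by| = |12 - (-11)| = 23
|az - bz| = |-16 - 6| = 22
distance = (1 + 23 + 22) / 2 = 46 / 2 = 23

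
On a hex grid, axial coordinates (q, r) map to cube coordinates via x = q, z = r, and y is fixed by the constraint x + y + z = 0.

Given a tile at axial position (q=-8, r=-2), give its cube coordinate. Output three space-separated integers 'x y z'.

x = q = -8
z = r = -2
y = -x - z = -(-8) - (-2) = 10

Answer: -8 10 -2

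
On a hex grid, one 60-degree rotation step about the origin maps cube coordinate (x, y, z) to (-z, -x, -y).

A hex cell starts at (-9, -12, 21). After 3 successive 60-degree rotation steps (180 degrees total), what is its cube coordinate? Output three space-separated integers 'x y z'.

Answer: 9 12 -21

Derivation:
Start: (-9, -12, 21)
Step 1: (-9, -12, 21) -> (-(21), -(-9), -(-12)) = (-21, 9, 12)
Step 2: (-21, 9, 12) -> (-(12), -(-21), -(9)) = (-12, 21, -9)
Step 3: (-12, 21, -9) -> (-(-9), -(-12), -(21)) = (9, 12, -21)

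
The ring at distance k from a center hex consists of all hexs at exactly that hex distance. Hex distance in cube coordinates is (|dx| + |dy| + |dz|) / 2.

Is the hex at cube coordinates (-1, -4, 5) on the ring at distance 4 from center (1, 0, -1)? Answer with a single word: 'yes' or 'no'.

Answer: no

Derivation:
|px - cx| = |-1 - 1| = 2
|py - cy| = |-4 - 0| = 4
|pz - cz| = |5 - (-1)| = 6
distance = (2+4+6)/2 = 12/2 = 6
radius = 4; distance != radius -> no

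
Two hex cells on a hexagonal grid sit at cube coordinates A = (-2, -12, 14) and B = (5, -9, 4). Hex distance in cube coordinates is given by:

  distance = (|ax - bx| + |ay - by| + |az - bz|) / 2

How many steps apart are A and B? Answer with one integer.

|ax - bx| = |-2 - 5| = 7
|ay - by| = |-12 - (-9)| = 3
|az - bz| = |14 - 4| = 10
distance = (7 + 3 + 10) / 2 = 20 / 2 = 10

Answer: 10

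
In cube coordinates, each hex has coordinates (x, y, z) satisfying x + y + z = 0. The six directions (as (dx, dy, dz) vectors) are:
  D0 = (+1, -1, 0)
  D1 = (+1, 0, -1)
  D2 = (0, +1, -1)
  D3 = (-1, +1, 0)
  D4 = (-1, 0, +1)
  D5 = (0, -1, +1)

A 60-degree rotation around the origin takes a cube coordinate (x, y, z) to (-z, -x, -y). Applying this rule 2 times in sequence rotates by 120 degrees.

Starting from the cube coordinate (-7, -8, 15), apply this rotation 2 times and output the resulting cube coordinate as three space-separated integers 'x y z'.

Answer: -8 15 -7

Derivation:
Start: (-7, -8, 15)
Step 1: (-7, -8, 15) -> (-(15), -(-7), -(-8)) = (-15, 7, 8)
Step 2: (-15, 7, 8) -> (-(8), -(-15), -(7)) = (-8, 15, -7)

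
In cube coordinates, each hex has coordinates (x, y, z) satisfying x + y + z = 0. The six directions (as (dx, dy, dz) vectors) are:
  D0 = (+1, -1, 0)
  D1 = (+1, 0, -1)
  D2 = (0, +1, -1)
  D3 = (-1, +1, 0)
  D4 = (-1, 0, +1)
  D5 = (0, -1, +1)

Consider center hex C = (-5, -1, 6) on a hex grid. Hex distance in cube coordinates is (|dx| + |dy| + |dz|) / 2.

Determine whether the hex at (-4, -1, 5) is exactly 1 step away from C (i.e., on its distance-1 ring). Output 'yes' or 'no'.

|px - cx| = |-4 - (-5)| = 1
|py - cy| = |-1 - (-1)| = 0
|pz - cz| = |5 - 6| = 1
distance = (1+0+1)/2 = 2/2 = 1
radius = 1; distance == radius -> yes

Answer: yes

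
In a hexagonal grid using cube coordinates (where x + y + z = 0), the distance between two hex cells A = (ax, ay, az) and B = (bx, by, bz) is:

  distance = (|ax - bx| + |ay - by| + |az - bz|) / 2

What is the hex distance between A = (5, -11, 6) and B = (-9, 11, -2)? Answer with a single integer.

|ax - bx| = |5 - (-9)| = 14
|ay - by| = |-11 - 11| = 22
|az - bz| = |6 - (-2)| = 8
distance = (14 + 22 + 8) / 2 = 44 / 2 = 22

Answer: 22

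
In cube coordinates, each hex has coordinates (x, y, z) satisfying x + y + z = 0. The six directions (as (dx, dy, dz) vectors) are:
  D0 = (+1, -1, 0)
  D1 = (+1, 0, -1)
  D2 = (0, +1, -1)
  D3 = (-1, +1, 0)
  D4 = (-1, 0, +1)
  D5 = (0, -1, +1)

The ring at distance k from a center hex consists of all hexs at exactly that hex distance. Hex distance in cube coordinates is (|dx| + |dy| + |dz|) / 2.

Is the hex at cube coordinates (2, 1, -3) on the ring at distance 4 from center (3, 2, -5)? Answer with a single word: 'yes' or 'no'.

Answer: no

Derivation:
|px - cx| = |2 - 3| = 1
|py - cy| = |1 - 2| = 1
|pz - cz| = |-3 - (-5)| = 2
distance = (1+1+2)/2 = 4/2 = 2
radius = 4; distance != radius -> no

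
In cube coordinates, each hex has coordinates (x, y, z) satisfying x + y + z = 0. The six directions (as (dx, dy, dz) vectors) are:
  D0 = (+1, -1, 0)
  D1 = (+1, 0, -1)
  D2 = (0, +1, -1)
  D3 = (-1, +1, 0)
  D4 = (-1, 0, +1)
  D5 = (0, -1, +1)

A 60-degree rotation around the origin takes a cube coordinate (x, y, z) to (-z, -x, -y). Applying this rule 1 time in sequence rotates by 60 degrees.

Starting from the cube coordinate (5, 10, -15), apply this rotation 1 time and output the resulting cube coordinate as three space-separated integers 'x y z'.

Answer: 15 -5 -10

Derivation:
Start: (5, 10, -15)
Step 1: (5, 10, -15) -> (-(-15), -(5), -(10)) = (15, -5, -10)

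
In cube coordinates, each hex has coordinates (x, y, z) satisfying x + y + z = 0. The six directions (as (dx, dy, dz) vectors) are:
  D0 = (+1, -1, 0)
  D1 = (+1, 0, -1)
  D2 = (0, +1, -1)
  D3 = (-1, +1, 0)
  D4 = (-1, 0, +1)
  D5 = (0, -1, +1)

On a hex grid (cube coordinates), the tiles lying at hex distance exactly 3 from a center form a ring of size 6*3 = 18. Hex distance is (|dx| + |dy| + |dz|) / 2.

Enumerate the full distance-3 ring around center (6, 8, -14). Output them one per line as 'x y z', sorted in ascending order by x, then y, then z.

Walk ring at distance 3 from (6, 8, -14):
Start at center + D4*3 = (3, 8, -11)
  hex 0: (3, 8, -11)
  hex 1: (4, 7, -11)
  hex 2: (5, 6, -11)
  hex 3: (6, 5, -11)
  hex 4: (7, 5, -12)
  hex 5: (8, 5, -13)
  hex 6: (9, 5, -14)
  hex 7: (9, 6, -15)
  hex 8: (9, 7, -16)
  hex 9: (9, 8, -17)
  hex 10: (8, 9, -17)
  hex 11: (7, 10, -17)
  hex 12: (6, 11, -17)
  hex 13: (5, 11, -16)
  hex 14: (4, 11, -15)
  hex 15: (3, 11, -14)
  hex 16: (3, 10, -13)
  hex 17: (3, 9, -12)
Sorted: 18 hexes.

Answer: 3 8 -11
3 9 -12
3 10 -13
3 11 -14
4 7 -11
4 11 -15
5 6 -11
5 11 -16
6 5 -11
6 11 -17
7 5 -12
7 10 -17
8 5 -13
8 9 -17
9 5 -14
9 6 -15
9 7 -16
9 8 -17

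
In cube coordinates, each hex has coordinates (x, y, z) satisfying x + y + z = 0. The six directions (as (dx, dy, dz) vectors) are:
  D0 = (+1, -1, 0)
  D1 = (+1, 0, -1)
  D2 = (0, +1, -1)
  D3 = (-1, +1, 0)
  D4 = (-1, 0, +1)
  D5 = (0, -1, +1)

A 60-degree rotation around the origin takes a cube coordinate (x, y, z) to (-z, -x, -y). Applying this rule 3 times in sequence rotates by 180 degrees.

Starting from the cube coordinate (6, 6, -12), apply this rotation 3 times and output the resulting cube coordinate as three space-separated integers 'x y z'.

Start: (6, 6, -12)
Step 1: (6, 6, -12) -> (-(-12), -(6), -(6)) = (12, -6, -6)
Step 2: (12, -6, -6) -> (-(-6), -(12), -(-6)) = (6, -12, 6)
Step 3: (6, -12, 6) -> (-(6), -(6), -(-12)) = (-6, -6, 12)

Answer: -6 -6 12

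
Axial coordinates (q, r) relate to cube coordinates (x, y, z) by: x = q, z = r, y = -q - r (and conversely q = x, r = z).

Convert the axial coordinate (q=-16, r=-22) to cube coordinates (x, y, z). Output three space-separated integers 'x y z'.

Answer: -16 38 -22

Derivation:
x = q = -16
z = r = -22
y = -x - z = -(-16) - (-22) = 38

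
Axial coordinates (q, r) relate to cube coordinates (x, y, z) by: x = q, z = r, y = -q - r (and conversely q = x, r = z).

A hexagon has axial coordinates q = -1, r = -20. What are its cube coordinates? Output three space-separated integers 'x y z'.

x = q = -1
z = r = -20
y = -x - z = -(-1) - (-20) = 21

Answer: -1 21 -20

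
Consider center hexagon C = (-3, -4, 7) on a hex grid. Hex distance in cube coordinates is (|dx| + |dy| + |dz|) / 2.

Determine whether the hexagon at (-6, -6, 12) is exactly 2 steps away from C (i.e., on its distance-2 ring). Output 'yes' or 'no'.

Answer: no

Derivation:
|px - cx| = |-6 - (-3)| = 3
|py - cy| = |-6 - (-4)| = 2
|pz - cz| = |12 - 7| = 5
distance = (3+2+5)/2 = 10/2 = 5
radius = 2; distance != radius -> no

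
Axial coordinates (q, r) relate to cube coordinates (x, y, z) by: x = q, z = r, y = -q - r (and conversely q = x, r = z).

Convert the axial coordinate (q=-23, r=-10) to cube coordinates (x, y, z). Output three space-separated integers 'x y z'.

x = q = -23
z = r = -10
y = -x - z = -(-23) - (-10) = 33

Answer: -23 33 -10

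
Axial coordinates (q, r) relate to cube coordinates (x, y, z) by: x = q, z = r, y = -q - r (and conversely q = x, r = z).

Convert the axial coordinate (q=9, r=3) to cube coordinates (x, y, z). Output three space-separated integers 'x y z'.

x = q = 9
z = r = 3
y = -x - z = -(9) - (3) = -12

Answer: 9 -12 3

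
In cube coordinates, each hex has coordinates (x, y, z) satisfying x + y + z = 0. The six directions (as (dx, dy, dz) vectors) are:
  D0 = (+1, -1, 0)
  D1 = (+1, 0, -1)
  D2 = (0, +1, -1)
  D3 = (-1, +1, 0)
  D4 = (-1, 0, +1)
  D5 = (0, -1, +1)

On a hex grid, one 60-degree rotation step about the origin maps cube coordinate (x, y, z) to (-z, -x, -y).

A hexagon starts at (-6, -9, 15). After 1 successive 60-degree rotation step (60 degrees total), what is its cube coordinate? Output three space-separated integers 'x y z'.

Answer: -15 6 9

Derivation:
Start: (-6, -9, 15)
Step 1: (-6, -9, 15) -> (-(15), -(-6), -(-9)) = (-15, 6, 9)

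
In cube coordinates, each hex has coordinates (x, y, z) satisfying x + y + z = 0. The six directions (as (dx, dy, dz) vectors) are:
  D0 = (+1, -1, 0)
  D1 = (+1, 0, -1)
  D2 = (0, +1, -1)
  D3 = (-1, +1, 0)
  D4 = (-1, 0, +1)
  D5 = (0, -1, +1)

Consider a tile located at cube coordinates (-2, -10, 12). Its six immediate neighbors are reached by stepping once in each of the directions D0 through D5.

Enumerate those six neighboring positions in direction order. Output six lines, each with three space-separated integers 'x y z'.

Answer: -1 -11 12
-1 -10 11
-2 -9 11
-3 -9 12
-3 -10 13
-2 -11 13

Derivation:
Center: (-2, -10, 12). Add each direction:
  D0: (-2, -10, 12) + (1, -1, 0) = (-1, -11, 12)
  D1: (-2, -10, 12) + (1, 0, -1) = (-1, -10, 11)
  D2: (-2, -10, 12) + (0, 1, -1) = (-2, -9, 11)
  D3: (-2, -10, 12) + (-1, 1, 0) = (-3, -9, 12)
  D4: (-2, -10, 12) + (-1, 0, 1) = (-3, -10, 13)
  D5: (-2, -10, 12) + (0, -1, 1) = (-2, -11, 13)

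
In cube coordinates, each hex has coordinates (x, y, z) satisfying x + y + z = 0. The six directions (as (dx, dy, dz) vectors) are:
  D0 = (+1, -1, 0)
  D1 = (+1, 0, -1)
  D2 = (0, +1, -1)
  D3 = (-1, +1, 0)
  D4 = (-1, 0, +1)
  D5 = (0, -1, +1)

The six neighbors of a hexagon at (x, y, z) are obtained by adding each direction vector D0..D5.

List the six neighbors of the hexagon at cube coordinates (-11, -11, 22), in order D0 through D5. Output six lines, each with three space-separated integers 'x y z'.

Answer: -10 -12 22
-10 -11 21
-11 -10 21
-12 -10 22
-12 -11 23
-11 -12 23

Derivation:
Center: (-11, -11, 22). Add each direction:
  D0: (-11, -11, 22) + (1, -1, 0) = (-10, -12, 22)
  D1: (-11, -11, 22) + (1, 0, -1) = (-10, -11, 21)
  D2: (-11, -11, 22) + (0, 1, -1) = (-11, -10, 21)
  D3: (-11, -11, 22) + (-1, 1, 0) = (-12, -10, 22)
  D4: (-11, -11, 22) + (-1, 0, 1) = (-12, -11, 23)
  D5: (-11, -11, 22) + (0, -1, 1) = (-11, -12, 23)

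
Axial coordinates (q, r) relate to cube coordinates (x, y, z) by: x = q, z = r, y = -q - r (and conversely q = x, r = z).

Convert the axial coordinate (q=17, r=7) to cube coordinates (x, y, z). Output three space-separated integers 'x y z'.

Answer: 17 -24 7

Derivation:
x = q = 17
z = r = 7
y = -x - z = -(17) - (7) = -24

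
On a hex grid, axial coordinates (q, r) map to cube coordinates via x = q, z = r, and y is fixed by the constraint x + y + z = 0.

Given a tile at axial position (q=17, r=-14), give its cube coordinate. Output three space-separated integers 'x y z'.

Answer: 17 -3 -14

Derivation:
x = q = 17
z = r = -14
y = -x - z = -(17) - (-14) = -3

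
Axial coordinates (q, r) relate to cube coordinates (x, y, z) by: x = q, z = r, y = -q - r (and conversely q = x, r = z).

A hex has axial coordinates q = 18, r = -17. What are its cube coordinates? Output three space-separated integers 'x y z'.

x = q = 18
z = r = -17
y = -x - z = -(18) - (-17) = -1

Answer: 18 -1 -17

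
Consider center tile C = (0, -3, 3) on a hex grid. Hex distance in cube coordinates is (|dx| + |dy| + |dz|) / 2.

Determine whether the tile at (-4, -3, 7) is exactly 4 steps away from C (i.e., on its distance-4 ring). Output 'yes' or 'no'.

|px - cx| = |-4 - 0| = 4
|py - cy| = |-3 - (-3)| = 0
|pz - cz| = |7 - 3| = 4
distance = (4+0+4)/2 = 8/2 = 4
radius = 4; distance == radius -> yes

Answer: yes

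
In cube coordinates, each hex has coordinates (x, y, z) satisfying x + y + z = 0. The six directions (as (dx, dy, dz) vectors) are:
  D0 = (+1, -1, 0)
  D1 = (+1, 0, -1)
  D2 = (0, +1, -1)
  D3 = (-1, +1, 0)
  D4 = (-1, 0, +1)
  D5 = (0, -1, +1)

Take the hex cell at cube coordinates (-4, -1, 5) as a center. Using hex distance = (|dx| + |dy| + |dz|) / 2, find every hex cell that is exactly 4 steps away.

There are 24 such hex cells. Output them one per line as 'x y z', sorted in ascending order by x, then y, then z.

Walk ring at distance 4 from (-4, -1, 5):
Start at center + D4*4 = (-8, -1, 9)
  hex 0: (-8, -1, 9)
  hex 1: (-7, -2, 9)
  hex 2: (-6, -3, 9)
  hex 3: (-5, -4, 9)
  hex 4: (-4, -5, 9)
  hex 5: (-3, -5, 8)
  hex 6: (-2, -5, 7)
  hex 7: (-1, -5, 6)
  hex 8: (0, -5, 5)
  hex 9: (0, -4, 4)
  hex 10: (0, -3, 3)
  hex 11: (0, -2, 2)
  hex 12: (0, -1, 1)
  hex 13: (-1, 0, 1)
  hex 14: (-2, 1, 1)
  hex 15: (-3, 2, 1)
  hex 16: (-4, 3, 1)
  hex 17: (-5, 3, 2)
  hex 18: (-6, 3, 3)
  hex 19: (-7, 3, 4)
  hex 20: (-8, 3, 5)
  hex 21: (-8, 2, 6)
  hex 22: (-8, 1, 7)
  hex 23: (-8, 0, 8)
Sorted: 24 hexes.

Answer: -8 -1 9
-8 0 8
-8 1 7
-8 2 6
-8 3 5
-7 -2 9
-7 3 4
-6 -3 9
-6 3 3
-5 -4 9
-5 3 2
-4 -5 9
-4 3 1
-3 -5 8
-3 2 1
-2 -5 7
-2 1 1
-1 -5 6
-1 0 1
0 -5 5
0 -4 4
0 -3 3
0 -2 2
0 -1 1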